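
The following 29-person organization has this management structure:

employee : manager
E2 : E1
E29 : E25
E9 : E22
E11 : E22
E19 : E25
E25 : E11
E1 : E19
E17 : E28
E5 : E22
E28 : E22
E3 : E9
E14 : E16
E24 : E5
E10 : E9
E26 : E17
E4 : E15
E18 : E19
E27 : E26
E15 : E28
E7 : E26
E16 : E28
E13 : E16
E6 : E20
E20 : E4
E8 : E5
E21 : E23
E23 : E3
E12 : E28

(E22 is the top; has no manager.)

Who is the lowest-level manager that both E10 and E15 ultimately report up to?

E22

E10's chain of managers is E9, E22. E15's chain of managers is E28, E22. The first manager that appears in both chains is E22.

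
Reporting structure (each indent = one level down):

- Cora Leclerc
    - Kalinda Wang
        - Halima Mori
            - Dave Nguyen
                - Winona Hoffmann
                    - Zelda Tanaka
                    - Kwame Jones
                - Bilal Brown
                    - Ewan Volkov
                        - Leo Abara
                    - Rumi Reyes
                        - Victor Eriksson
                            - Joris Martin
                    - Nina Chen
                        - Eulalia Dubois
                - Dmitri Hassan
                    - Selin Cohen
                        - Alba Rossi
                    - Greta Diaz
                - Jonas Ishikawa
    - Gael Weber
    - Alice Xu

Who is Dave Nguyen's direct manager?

Halima Mori

Dave Nguyen reports directly to Halima Mori.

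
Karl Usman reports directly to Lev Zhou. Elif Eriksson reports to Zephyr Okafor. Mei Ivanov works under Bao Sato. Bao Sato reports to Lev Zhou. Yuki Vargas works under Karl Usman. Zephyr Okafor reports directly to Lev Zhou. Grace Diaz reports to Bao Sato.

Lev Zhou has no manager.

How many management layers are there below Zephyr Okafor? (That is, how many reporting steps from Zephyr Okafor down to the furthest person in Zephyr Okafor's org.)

The longest chain under Zephyr Okafor runs Zephyr Okafor → Elif Eriksson, which is 1 level below Zephyr Okafor.

1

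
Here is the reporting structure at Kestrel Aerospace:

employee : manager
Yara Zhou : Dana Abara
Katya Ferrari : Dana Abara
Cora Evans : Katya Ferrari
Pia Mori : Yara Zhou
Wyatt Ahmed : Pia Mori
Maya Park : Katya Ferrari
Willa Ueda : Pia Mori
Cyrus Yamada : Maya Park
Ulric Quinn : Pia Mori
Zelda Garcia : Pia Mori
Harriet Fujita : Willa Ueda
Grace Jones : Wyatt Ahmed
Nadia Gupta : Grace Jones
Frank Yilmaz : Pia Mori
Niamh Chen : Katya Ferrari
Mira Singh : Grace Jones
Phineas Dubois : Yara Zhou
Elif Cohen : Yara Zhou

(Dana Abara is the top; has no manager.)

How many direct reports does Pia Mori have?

Pia Mori directly manages Wyatt Ahmed, Willa Ueda, Ulric Quinn, Zelda Garcia, Frank Yilmaz. That is 5 direct reports.

5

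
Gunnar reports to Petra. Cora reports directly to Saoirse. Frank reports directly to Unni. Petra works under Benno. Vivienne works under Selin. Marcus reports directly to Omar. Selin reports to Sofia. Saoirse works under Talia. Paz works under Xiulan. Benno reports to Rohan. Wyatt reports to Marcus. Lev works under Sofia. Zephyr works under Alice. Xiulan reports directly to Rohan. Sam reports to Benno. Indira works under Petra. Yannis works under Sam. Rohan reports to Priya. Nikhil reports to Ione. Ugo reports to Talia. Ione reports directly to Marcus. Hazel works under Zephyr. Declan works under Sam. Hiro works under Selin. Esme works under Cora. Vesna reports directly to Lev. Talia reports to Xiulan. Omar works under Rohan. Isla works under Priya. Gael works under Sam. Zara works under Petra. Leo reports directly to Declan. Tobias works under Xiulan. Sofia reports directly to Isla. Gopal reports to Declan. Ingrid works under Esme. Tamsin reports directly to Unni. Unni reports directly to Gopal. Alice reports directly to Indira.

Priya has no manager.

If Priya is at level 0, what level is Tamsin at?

7

Chain from Tamsin up to Priya: Tamsin → Unni → Gopal → Declan → Sam → Benno → Rohan → Priya. That is 7 steps up, so Tamsin is 7 levels below Priya.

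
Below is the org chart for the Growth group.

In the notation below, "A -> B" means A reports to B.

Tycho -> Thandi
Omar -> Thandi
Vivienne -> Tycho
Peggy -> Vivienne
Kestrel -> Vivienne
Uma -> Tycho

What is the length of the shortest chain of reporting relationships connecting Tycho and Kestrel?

Kestrel is in Tycho's organization: the chain from Kestrel up to Tycho is Kestrel → Vivienne → Tycho, which is 2 links.

2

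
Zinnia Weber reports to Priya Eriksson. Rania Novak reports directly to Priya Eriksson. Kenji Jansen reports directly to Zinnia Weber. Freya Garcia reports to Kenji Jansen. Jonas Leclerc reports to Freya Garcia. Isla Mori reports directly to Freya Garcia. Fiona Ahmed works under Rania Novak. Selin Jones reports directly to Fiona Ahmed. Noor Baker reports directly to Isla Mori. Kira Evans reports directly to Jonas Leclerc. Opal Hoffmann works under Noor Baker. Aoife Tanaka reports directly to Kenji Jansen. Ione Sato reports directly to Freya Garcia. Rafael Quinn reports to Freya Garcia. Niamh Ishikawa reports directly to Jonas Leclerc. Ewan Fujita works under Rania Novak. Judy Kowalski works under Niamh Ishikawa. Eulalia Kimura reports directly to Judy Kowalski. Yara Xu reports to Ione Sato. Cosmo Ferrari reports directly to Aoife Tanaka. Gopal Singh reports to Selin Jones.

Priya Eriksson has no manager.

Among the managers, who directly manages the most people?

Direct-report counts: Priya Eriksson has 2; Rania Novak has 2; Fiona Ahmed has 1; Selin Jones has 1; Zinnia Weber has 1; Kenji Jansen has 2; Aoife Tanaka has 1; Freya Garcia has 4; Ione Sato has 1; Isla Mori has 1; Noor Baker has 1; Jonas Leclerc has 2; Niamh Ishikawa has 1; Judy Kowalski has 1. The largest is 4, held by Freya Garcia.

Freya Garcia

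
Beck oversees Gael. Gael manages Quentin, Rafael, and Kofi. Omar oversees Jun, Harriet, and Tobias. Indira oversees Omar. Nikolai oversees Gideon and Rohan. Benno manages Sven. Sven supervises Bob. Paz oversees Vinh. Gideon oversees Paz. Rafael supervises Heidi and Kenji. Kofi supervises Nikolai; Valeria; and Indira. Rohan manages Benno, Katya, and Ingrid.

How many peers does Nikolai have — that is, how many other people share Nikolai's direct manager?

2

Nikolai reports to Kofi. Kofi's other direct reports are Indira, Valeria — 2 peers.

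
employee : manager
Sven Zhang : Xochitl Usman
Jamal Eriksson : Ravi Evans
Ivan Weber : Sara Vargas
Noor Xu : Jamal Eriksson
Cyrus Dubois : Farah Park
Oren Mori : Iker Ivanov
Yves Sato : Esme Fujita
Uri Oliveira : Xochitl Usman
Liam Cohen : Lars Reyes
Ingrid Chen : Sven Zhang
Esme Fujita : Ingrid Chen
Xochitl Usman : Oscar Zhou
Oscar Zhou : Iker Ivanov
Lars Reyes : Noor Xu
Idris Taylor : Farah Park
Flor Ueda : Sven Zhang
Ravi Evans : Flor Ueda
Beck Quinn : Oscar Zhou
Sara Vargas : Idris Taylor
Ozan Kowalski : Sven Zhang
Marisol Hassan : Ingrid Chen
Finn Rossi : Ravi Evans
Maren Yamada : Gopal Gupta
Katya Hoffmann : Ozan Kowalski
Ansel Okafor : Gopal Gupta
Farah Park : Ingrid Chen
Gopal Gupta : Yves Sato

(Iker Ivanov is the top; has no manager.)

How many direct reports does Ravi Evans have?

Ravi Evans directly manages Jamal Eriksson, Finn Rossi. That is 2 direct reports.

2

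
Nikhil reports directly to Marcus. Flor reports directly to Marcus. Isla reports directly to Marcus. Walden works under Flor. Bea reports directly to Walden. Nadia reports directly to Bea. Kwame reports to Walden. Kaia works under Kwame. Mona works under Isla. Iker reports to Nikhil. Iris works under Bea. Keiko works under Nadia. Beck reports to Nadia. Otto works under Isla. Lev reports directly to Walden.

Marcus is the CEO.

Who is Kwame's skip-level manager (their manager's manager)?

Kwame reports to Walden, and Walden reports to Flor. So Kwame's skip-level manager is Flor.

Flor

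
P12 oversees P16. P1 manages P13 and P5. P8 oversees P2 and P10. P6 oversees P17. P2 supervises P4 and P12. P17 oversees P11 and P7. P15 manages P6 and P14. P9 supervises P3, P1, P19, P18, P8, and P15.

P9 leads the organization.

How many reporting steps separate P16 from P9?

Chain from P16 up to P9: P16 → P12 → P2 → P8 → P9. That is 4 steps up, so P16 is 4 levels below P9.

4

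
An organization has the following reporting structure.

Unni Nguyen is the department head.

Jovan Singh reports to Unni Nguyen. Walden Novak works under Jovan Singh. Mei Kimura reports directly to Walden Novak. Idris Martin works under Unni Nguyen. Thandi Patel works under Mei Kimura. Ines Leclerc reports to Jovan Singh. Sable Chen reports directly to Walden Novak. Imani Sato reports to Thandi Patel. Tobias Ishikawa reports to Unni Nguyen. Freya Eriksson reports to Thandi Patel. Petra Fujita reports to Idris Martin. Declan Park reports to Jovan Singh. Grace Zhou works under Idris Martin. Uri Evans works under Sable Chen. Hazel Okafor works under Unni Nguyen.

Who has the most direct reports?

Direct-report counts: Unni Nguyen has 4; Idris Martin has 2; Jovan Singh has 3; Walden Novak has 2; Sable Chen has 1; Mei Kimura has 1; Thandi Patel has 2. The largest is 4, held by Unni Nguyen.

Unni Nguyen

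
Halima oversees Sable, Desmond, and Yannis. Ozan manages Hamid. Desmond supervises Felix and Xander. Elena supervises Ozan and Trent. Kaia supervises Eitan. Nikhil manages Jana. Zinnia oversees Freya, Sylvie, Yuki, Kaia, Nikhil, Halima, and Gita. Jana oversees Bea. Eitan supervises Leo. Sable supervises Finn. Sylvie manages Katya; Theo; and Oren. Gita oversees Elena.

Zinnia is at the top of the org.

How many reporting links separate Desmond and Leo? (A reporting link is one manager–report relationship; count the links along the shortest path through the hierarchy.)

5

Desmond is 2 levels below Zinnia, and Leo is 3 levels below Zinnia (their lowest common manager). The shortest path runs up from Desmond to Zinnia and back down to Leo: 2 + 3 = 5 links.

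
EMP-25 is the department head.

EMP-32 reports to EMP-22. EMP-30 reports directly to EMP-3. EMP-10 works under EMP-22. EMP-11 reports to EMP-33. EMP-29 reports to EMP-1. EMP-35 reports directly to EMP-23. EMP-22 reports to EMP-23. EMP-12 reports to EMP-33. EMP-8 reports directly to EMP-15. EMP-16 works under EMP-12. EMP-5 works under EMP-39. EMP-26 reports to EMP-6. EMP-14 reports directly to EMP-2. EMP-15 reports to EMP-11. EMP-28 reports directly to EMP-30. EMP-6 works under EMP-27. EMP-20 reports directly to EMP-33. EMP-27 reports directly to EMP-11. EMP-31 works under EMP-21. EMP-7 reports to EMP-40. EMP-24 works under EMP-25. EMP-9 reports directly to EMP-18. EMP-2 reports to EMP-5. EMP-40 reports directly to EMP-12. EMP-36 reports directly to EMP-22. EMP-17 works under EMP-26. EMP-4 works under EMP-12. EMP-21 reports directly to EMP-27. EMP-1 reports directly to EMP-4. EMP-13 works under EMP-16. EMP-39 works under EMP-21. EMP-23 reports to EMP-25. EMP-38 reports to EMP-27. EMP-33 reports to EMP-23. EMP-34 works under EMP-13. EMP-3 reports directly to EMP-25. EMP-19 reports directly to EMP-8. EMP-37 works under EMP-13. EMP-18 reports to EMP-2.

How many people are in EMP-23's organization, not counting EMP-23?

EMP-23 directly manages EMP-33, EMP-35, EMP-22. Under EMP-33: EMP-20, EMP-12, EMP-4, EMP-1, EMP-29, EMP-40, EMP-7, EMP-16, EMP-13, EMP-34, EMP-37, EMP-11, EMP-15, EMP-8, EMP-19, EMP-27, EMP-38, EMP-6, EMP-26, EMP-17, EMP-21, EMP-31, EMP-39, EMP-5, EMP-2, EMP-14, EMP-18, EMP-9 (28). EMP-35 has no reports. Under EMP-22: EMP-32, EMP-10, EMP-36 (3). So EMP-23's organization is 3 direct reports plus everyone under them: 29 + 1 + 4 = 34.

34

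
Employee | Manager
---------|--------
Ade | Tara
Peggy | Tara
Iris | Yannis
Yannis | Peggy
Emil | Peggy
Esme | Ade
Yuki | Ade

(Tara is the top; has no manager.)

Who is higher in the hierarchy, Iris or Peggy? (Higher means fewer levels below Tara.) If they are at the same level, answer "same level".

Peggy

Iris is 3 levels below Tara; Peggy is 1. Peggy is higher.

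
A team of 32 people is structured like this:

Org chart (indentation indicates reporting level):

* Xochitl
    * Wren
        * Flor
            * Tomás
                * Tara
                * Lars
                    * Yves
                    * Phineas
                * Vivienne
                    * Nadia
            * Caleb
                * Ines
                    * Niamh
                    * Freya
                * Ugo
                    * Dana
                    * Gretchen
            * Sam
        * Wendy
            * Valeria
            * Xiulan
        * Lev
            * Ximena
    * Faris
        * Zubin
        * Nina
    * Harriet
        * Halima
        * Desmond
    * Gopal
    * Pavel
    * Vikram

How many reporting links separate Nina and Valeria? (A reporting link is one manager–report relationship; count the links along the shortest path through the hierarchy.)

5

Nina is 2 levels below Xochitl, and Valeria is 3 levels below Xochitl (their lowest common manager). The shortest path runs up from Nina to Xochitl and back down to Valeria: 2 + 3 = 5 links.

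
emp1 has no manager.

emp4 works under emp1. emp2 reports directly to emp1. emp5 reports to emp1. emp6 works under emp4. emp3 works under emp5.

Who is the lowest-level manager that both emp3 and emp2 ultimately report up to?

emp3's chain of managers is emp5, emp1. emp2's chain of managers is emp1. The first manager that appears in both chains is emp1.

emp1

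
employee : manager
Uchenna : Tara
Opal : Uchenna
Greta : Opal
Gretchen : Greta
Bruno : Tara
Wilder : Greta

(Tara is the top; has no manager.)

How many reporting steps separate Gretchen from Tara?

Chain from Gretchen up to Tara: Gretchen → Greta → Opal → Uchenna → Tara. That is 4 steps up, so Gretchen is 4 levels below Tara.

4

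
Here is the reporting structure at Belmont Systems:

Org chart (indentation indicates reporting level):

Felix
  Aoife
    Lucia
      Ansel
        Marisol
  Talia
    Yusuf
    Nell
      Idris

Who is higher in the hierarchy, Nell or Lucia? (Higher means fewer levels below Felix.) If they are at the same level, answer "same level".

Both Nell and Lucia are 2 levels below Felix.

same level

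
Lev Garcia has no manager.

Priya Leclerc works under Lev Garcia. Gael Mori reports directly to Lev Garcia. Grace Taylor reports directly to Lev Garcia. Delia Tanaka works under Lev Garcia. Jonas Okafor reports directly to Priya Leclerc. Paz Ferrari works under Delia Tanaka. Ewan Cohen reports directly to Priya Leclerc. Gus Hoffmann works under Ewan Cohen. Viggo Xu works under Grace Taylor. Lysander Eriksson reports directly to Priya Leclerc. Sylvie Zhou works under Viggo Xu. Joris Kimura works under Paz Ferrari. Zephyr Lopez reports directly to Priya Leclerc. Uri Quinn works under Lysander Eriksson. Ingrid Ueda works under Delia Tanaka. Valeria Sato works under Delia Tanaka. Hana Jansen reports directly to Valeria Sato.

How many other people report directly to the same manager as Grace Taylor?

Grace Taylor reports to Lev Garcia. Lev Garcia's other direct reports are Priya Leclerc, Gael Mori, Delia Tanaka — 3 peers.

3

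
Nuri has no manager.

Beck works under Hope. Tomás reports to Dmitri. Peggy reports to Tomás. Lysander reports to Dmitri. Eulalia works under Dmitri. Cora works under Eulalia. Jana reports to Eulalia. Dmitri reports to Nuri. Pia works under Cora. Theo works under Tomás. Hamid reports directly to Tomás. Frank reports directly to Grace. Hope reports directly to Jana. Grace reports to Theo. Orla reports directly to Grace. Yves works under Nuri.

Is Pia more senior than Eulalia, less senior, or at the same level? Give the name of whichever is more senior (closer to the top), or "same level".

Pia is 4 levels below Nuri; Eulalia is 2. Eulalia is higher.

Eulalia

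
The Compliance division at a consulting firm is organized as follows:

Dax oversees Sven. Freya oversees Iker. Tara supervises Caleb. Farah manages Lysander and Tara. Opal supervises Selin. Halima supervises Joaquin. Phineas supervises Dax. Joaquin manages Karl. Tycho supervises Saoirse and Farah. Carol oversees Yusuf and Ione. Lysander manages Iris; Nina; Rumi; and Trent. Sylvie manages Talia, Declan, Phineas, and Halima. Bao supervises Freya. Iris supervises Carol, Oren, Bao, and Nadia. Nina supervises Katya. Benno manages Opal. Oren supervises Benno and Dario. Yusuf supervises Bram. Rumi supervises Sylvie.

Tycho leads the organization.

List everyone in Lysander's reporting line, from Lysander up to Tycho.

Lysander reports to Farah. Farah reports to Tycho. Tycho is at the top.

Lysander -> Farah -> Tycho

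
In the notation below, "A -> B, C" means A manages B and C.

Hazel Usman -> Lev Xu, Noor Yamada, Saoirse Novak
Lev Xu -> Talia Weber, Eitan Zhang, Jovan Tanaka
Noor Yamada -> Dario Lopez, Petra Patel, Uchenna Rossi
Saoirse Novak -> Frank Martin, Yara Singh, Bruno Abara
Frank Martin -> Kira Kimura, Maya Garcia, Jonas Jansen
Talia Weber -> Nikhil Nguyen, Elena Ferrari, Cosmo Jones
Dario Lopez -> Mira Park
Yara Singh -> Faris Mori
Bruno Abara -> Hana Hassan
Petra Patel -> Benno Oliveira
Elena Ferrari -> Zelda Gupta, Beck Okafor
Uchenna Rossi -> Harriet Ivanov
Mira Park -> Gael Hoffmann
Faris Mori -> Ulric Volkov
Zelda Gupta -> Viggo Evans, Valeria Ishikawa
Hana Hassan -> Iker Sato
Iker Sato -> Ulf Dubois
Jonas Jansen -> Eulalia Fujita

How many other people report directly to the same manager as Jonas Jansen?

2

Jonas Jansen reports to Frank Martin. Frank Martin's other direct reports are Kira Kimura, Maya Garcia — 2 peers.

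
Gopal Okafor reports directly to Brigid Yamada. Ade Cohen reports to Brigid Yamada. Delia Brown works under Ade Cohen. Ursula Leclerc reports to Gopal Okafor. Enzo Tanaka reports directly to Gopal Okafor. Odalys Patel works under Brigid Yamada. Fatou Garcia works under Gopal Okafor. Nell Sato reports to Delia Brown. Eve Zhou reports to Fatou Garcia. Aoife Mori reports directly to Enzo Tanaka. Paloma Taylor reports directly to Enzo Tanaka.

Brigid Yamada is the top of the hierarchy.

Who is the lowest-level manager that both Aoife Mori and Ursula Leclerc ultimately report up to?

Aoife Mori's chain of managers is Enzo Tanaka, Gopal Okafor, Brigid Yamada. Ursula Leclerc's chain of managers is Gopal Okafor, Brigid Yamada. The first manager that appears in both chains is Gopal Okafor.

Gopal Okafor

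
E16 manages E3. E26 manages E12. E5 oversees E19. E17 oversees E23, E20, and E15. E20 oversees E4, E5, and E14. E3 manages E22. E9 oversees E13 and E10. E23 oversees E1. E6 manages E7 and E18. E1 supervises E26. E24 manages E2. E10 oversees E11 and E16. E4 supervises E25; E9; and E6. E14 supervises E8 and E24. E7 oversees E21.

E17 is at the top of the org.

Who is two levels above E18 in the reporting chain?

E18 reports to E6, and E6 reports to E4. So E18's skip-level manager is E4.

E4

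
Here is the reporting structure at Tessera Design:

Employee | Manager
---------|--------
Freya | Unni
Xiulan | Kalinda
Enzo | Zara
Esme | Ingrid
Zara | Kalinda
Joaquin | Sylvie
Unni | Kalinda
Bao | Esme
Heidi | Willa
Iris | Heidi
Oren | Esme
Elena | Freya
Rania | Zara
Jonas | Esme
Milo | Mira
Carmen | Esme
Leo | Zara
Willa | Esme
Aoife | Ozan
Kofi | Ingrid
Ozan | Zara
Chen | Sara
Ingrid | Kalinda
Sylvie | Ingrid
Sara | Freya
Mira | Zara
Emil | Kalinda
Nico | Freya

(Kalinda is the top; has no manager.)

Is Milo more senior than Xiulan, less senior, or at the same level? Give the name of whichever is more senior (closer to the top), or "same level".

Milo is 3 levels below Kalinda; Xiulan is 1. Xiulan is higher.

Xiulan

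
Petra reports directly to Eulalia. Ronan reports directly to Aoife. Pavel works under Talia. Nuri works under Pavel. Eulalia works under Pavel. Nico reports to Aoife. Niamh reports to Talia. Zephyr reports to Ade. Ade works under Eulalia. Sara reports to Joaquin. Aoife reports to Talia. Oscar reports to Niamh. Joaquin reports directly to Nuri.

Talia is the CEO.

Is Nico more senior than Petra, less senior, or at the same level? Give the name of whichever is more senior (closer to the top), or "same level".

Nico

Nico is 2 levels below Talia; Petra is 3. Nico is higher.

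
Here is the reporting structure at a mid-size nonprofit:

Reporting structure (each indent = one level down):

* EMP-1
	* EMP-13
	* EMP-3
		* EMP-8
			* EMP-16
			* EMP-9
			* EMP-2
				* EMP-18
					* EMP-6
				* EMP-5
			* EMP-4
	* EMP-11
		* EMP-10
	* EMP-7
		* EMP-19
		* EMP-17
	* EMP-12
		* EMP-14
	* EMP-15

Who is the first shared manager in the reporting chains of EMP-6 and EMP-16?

EMP-8

EMP-6's chain of managers is EMP-18, EMP-2, EMP-8, EMP-3, EMP-1. EMP-16's chain of managers is EMP-8, EMP-3, EMP-1. The first manager that appears in both chains is EMP-8.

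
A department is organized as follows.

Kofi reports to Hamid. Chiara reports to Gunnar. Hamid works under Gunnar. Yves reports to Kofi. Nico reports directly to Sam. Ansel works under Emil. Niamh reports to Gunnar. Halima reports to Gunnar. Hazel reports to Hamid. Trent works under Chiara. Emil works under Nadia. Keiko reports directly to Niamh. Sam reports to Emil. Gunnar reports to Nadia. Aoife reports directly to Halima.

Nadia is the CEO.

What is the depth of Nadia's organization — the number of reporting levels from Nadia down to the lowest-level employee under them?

The longest chain under Nadia runs Nadia → Gunnar → Hamid → Kofi → Yves, which is 4 levels below Nadia.

4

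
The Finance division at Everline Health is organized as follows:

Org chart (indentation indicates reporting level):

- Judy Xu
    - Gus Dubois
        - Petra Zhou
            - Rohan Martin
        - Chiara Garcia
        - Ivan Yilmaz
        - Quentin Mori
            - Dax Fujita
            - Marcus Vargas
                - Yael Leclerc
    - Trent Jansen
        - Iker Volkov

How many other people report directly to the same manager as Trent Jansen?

Trent Jansen reports to Judy Xu. Judy Xu's other direct reports are Gus Dubois — 1 peer.

1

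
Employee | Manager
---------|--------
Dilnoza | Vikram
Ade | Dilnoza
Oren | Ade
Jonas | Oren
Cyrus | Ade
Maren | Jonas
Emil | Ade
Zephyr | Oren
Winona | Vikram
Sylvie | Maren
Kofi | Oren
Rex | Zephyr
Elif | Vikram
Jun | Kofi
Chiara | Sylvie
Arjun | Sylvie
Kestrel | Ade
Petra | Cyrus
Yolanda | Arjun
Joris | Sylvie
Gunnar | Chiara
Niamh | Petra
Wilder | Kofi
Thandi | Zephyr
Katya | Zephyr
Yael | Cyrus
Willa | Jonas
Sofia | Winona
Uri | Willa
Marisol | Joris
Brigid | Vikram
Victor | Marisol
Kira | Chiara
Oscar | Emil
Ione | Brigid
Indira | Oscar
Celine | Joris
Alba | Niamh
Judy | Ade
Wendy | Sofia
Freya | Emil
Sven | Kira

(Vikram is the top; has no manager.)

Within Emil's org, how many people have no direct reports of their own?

The people in Emil's organization with no one reporting to them are Freya, Indira. That is 2.

2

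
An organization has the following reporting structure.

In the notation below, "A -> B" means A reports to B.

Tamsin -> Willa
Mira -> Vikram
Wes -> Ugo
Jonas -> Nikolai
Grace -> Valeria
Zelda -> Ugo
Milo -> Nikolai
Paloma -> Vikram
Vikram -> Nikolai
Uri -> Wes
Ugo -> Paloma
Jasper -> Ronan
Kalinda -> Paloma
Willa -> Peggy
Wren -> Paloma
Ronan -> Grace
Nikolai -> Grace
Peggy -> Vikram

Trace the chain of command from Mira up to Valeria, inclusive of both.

Mira reports to Vikram. Vikram reports to Nikolai. Nikolai reports to Grace. Grace reports to Valeria. Valeria is at the top.

Mira -> Vikram -> Nikolai -> Grace -> Valeria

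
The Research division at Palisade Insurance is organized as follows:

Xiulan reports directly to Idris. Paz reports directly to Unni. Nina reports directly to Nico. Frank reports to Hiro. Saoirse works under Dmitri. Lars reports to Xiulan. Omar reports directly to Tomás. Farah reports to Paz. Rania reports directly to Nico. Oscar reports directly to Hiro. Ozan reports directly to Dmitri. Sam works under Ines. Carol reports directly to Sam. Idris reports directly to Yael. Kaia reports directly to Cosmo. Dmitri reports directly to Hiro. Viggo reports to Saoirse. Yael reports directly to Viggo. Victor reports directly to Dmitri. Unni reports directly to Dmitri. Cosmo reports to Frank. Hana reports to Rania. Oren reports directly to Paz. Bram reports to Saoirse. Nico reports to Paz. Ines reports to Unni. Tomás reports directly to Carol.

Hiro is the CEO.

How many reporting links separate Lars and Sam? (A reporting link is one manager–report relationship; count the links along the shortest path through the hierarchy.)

9

Lars is 6 levels below Dmitri, and Sam is 3 levels below Dmitri (their lowest common manager). The shortest path runs up from Lars to Dmitri and back down to Sam: 6 + 3 = 9 links.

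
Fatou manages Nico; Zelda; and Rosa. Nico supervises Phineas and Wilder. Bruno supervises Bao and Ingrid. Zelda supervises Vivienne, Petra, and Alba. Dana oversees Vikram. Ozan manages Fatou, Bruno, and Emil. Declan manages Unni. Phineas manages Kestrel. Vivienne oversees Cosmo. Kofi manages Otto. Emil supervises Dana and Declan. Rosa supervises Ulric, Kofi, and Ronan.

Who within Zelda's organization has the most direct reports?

Zelda

Direct-report counts within Zelda's organization: Zelda has 3; Vivienne has 1. The largest is 3, held by Zelda.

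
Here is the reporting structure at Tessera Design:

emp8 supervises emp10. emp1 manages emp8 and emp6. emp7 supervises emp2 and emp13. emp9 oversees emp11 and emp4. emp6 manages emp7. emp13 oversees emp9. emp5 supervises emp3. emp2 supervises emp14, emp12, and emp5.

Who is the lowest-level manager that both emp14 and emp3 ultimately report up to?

emp14's chain of managers is emp2, emp7, emp6, emp1. emp3's chain of managers is emp5, emp2, emp7, emp6, emp1. The first manager that appears in both chains is emp2.

emp2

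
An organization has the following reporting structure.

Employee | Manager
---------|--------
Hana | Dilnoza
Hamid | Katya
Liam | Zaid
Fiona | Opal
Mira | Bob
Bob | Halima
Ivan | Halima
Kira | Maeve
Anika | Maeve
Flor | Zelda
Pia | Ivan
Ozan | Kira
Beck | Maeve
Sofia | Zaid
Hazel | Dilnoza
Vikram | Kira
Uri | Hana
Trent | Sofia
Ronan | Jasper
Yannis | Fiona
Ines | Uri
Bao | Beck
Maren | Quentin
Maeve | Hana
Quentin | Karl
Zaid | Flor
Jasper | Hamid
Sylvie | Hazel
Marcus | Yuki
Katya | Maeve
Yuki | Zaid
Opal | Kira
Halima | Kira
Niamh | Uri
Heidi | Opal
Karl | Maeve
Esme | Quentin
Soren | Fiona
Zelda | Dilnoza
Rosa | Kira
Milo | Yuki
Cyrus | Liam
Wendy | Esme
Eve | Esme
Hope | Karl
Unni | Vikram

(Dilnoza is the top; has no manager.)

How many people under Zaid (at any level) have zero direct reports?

The people in Zaid's organization with no one reporting to them are Cyrus, Trent, Milo, Marcus. That is 4.

4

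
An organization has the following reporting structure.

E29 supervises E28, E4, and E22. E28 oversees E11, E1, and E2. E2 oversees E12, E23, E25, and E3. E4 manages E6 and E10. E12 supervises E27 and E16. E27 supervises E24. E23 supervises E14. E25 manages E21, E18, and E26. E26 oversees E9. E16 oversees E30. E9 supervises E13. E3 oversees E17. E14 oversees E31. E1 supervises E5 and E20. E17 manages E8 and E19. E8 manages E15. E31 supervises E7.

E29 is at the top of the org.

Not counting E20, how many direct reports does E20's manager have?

E20 reports to E1. E1's other direct reports are E5 — 1 peer.

1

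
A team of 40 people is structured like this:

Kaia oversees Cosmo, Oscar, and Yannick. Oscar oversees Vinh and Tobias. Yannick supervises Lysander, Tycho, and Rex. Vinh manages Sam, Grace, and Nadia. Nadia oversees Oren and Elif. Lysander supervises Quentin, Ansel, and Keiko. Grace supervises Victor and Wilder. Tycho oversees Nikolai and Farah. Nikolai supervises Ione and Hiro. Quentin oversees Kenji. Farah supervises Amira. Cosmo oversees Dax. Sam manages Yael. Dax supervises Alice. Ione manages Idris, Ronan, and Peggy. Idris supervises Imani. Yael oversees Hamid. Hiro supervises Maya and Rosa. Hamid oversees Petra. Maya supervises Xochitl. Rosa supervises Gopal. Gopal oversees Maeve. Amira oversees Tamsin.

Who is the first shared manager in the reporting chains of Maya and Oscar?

Kaia

Maya's chain of managers is Hiro, Nikolai, Tycho, Yannick, Kaia. Oscar's chain of managers is Kaia. The first manager that appears in both chains is Kaia.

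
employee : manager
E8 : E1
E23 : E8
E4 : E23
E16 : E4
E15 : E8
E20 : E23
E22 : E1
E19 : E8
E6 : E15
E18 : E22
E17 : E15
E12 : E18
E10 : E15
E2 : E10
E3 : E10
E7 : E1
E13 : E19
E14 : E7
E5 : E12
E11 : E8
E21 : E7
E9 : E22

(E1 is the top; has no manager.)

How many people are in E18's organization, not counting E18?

2

E18 directly manages E12. Under E12: E5 (1). That's 2 in total.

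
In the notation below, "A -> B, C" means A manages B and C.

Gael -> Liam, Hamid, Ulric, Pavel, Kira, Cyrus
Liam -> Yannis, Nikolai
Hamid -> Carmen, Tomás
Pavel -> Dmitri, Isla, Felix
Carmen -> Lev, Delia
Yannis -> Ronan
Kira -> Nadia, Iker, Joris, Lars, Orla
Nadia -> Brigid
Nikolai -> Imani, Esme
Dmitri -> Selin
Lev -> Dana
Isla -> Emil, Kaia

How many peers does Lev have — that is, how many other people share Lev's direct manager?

Lev reports to Carmen. Carmen's other direct reports are Delia — 1 peer.

1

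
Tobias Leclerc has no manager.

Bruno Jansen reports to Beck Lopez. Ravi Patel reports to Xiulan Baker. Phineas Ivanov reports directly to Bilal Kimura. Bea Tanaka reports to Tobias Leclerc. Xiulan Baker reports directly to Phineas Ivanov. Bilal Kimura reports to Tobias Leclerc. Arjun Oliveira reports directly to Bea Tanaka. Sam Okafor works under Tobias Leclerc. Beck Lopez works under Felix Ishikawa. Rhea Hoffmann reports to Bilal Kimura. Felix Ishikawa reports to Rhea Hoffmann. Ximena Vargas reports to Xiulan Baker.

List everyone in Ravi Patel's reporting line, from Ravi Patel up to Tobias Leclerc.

Ravi Patel -> Xiulan Baker -> Phineas Ivanov -> Bilal Kimura -> Tobias Leclerc

Ravi Patel reports to Xiulan Baker. Xiulan Baker reports to Phineas Ivanov. Phineas Ivanov reports to Bilal Kimura. Bilal Kimura reports to Tobias Leclerc. Tobias Leclerc is at the top.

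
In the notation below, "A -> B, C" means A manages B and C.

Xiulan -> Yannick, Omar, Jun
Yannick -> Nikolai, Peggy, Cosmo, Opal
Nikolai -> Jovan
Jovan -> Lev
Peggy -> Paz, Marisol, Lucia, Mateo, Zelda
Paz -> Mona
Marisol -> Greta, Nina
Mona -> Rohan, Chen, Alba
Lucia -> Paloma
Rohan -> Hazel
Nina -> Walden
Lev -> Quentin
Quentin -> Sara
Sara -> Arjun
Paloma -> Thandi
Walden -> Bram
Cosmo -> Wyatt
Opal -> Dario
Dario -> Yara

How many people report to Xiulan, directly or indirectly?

31

Xiulan directly manages Yannick, Omar, Jun. Under Yannick: Opal, Dario, Yara, Cosmo, Wyatt, Peggy, Zelda, Mateo, Lucia, Paloma, Thandi, Marisol, Nina, Walden, Bram, Greta, Paz, Mona, Alba, Chen, Rohan, Hazel, Nikolai, Jovan, Lev, Quentin, Sara, Arjun (28). Omar has no reports. Jun has no reports. So Xiulan's organization is 3 direct reports plus everyone under them: 29 + 1 + 1 = 31.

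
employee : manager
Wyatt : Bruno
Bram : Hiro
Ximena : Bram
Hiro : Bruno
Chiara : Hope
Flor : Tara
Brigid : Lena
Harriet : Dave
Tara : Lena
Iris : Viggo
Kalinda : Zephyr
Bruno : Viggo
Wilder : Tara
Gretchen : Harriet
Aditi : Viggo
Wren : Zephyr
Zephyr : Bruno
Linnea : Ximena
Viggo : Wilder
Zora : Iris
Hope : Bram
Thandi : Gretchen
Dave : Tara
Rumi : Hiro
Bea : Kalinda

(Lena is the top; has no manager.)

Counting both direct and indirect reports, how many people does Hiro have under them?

Hiro directly manages Bram, Rumi. Under Bram: Ximena, Linnea, Hope, Chiara (4). Rumi has no reports. So Hiro's organization is 2 direct reports plus everyone under them: 5 + 1 = 6.

6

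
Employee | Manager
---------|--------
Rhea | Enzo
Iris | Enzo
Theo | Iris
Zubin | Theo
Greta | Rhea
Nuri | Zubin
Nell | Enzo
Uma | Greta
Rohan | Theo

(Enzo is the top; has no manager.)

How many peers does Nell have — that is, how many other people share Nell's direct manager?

Nell reports to Enzo. Enzo's other direct reports are Rhea, Iris — 2 peers.

2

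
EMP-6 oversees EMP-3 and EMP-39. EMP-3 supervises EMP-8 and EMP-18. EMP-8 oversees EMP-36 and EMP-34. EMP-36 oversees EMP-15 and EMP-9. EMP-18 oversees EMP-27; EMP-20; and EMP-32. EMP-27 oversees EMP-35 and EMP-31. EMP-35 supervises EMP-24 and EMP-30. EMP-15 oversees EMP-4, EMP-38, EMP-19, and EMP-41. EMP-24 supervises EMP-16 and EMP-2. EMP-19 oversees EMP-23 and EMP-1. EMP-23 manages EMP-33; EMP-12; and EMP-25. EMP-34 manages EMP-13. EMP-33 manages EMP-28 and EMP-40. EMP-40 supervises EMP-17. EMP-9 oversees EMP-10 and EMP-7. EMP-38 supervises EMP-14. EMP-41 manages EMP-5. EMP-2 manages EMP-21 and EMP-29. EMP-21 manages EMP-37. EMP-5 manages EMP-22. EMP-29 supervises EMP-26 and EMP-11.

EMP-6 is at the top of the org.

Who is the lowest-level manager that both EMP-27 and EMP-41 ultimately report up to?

EMP-3

EMP-27's chain of managers is EMP-18, EMP-3, EMP-6. EMP-41's chain of managers is EMP-15, EMP-36, EMP-8, EMP-3, EMP-6. The first manager that appears in both chains is EMP-3.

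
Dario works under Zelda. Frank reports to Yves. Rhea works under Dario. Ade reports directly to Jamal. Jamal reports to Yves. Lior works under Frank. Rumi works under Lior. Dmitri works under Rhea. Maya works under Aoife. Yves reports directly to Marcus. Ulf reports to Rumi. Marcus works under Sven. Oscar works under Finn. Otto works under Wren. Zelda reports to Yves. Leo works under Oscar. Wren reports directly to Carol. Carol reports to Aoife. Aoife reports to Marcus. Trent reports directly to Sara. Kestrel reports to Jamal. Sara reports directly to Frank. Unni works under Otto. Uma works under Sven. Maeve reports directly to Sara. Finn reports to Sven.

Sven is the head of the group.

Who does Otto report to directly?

Otto reports directly to Wren.

Wren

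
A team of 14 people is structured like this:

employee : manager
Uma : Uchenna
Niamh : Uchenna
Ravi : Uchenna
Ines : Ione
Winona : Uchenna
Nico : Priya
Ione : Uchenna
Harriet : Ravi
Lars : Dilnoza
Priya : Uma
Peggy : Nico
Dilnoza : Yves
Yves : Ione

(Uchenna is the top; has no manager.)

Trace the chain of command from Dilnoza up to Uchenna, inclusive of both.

Dilnoza reports to Yves. Yves reports to Ione. Ione reports to Uchenna. Uchenna is at the top.

Dilnoza -> Yves -> Ione -> Uchenna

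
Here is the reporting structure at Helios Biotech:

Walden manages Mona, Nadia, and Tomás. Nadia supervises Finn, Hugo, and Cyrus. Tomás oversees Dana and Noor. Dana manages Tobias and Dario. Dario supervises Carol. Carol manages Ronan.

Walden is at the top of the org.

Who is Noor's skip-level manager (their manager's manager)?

Noor reports to Tomás, and Tomás reports to Walden. So Noor's skip-level manager is Walden.

Walden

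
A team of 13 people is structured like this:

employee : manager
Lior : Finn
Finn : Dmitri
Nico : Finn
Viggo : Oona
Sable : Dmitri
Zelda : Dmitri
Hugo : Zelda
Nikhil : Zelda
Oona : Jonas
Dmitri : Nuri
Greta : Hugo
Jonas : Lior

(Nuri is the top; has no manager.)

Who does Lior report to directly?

Lior reports directly to Finn.

Finn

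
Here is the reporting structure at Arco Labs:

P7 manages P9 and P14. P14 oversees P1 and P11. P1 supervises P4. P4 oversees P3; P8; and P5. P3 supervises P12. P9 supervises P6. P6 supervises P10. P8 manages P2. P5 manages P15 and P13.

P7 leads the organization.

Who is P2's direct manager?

P2 reports directly to P8.

P8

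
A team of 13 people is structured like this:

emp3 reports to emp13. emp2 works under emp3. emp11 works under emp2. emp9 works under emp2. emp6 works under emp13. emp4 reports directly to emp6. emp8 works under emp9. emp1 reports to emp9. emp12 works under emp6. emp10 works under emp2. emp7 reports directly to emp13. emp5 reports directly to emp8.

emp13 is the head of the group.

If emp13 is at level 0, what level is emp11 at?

3

Chain from emp11 up to emp13: emp11 → emp2 → emp3 → emp13. That is 3 steps up, so emp11 is 3 levels below emp13.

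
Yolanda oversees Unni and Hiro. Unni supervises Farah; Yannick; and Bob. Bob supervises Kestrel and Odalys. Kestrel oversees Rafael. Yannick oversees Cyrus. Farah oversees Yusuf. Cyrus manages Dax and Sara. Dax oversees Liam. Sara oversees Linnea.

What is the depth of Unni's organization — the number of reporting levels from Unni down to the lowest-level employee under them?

4

The longest chain under Unni runs Unni → Yannick → Cyrus → Sara → Linnea, which is 4 levels below Unni.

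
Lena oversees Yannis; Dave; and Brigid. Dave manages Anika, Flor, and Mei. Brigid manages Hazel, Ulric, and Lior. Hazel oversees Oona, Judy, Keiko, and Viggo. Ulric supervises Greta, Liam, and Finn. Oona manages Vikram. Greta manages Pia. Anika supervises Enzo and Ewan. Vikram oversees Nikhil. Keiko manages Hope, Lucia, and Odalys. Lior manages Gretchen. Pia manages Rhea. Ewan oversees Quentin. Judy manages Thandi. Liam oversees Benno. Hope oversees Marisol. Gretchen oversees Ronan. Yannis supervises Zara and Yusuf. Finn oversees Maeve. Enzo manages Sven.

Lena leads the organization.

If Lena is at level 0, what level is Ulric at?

2

Chain from Ulric up to Lena: Ulric → Brigid → Lena. That is 2 steps up, so Ulric is 2 levels below Lena.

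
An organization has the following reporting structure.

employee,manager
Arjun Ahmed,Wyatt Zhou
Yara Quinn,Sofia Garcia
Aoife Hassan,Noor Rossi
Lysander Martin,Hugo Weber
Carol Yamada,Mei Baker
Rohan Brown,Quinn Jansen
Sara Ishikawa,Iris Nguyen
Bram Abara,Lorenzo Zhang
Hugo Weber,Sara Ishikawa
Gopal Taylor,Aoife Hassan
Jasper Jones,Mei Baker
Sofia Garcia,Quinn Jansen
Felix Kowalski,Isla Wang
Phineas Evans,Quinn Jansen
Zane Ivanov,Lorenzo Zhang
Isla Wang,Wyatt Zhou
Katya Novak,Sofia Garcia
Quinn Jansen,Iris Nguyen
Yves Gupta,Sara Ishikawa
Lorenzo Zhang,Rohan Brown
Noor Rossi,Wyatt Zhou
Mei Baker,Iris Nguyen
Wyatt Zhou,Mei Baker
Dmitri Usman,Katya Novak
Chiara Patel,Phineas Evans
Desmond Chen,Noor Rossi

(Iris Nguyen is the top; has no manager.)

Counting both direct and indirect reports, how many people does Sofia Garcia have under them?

Sofia Garcia directly manages Yara Quinn, Katya Novak. Yara Quinn has no reports. Under Katya Novak: Dmitri Usman (1). So Sofia Garcia's organization is 2 direct reports plus everyone under them: 1 + 2 = 3.

3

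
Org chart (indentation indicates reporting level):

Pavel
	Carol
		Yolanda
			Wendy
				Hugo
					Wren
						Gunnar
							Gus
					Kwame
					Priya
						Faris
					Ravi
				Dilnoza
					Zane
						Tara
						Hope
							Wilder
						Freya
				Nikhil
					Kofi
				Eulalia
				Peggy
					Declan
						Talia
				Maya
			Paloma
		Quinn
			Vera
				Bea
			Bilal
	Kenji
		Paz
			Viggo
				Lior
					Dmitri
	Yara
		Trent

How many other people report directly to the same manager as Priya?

3

Priya reports to Hugo. Hugo's other direct reports are Wren, Kwame, Ravi — 3 peers.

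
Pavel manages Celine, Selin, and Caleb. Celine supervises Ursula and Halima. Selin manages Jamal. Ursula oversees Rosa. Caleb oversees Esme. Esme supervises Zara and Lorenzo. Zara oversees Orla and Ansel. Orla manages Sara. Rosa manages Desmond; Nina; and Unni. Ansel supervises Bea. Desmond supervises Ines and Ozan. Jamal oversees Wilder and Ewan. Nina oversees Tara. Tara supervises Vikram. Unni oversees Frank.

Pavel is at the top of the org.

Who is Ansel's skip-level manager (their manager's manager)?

Esme

Ansel reports to Zara, and Zara reports to Esme. So Ansel's skip-level manager is Esme.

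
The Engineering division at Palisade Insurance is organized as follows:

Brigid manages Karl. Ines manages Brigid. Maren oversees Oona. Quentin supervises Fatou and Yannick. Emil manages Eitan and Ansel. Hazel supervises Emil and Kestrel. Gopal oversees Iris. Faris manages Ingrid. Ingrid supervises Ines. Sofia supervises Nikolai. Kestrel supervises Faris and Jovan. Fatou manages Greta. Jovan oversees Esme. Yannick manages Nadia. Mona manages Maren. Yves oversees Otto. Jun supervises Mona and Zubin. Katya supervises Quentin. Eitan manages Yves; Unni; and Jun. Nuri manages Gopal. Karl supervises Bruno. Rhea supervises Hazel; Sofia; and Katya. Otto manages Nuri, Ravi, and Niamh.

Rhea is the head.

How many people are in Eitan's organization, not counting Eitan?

13

Eitan directly manages Yves, Unni, Jun. Under Yves: Otto, Niamh, Ravi, Nuri, Gopal, Iris (6). Unni has no reports. Under Jun: Zubin, Mona, Maren, Oona (4). So Eitan's organization is 3 direct reports plus everyone under them: 7 + 1 + 5 = 13.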